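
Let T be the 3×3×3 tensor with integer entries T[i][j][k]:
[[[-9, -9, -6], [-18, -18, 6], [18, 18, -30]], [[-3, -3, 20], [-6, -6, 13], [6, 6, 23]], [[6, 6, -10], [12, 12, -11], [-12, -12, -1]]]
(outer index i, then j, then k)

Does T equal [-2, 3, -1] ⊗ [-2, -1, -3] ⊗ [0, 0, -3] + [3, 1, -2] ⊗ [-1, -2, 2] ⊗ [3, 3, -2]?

Yes

Reconstruct entrywise from the claimed factors. For example, T[2,0,1] = 6 and Σₗ aₗ[2]bₗ[0]cₗ[1] = (-1)·(-2)·(0) + (-2)·(-1)·(3) = 6; checking all 27 entries, every one matches. The claim holds.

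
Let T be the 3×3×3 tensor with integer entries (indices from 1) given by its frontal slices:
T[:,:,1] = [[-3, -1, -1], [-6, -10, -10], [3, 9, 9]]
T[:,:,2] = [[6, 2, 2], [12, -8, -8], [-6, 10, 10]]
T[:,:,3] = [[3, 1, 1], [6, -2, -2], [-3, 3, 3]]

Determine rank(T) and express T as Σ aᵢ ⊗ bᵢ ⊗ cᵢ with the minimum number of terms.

Lower bound: the mode-3 unfolding of T (rows indexed by k, columns by (i,j) = (1,1), (1,2), (1,3), (2,1), (2,2), (2,3), (3,1), (3,2), (3,3)) is [[-3, -1, -1, -6, -10, -10, 3, 9, 9], [6, 2, 2, 12, -8, -8, -6, 10, 10], [3, 1, 1, 6, -2, -2, -3, 3, 3]].
There the 2×2 minor on rows k ∈ {1, 2}, columns (i,j) ∈ {(1,1), (2,2)} is det [[-3, -10], [6, -8]] = 84 ≠ 0, so this unfolding has rank ≥ 2; CP rank is at least every unfolding rank, so rank(T) ≥ 2. (This is only a lower bound: in general the CP rank may exceed every unfolding rank, so we still need to exhibit 2 rank-1 terms summing to T.)
Upper bound — finding two terms. Write S_k = T[:,:,k] for the frontal slices: S₁ = [[-3, -1, -1], [-6, -10, -10], [3, 9, 9]], S₂ = [[6, 2, 2], [12, -8, -8], [-6, 10, 10]], S₃ = [[3, 1, 1], [6, -2, -2], [-3, 3, 3]].
If T = a₁ ⊗ b₁ ⊗ c₁ + a₂ ⊗ b₂ ⊗ c₂ then each S_k = c₁[k]·a₁b₁ᵀ + c₂[k]·a₂b₂ᵀ. S₁ and S₂ are linearly independent, so a₁b₁ᵀ and a₂b₂ᵀ must span the same plane of matrices: they are the rank-1 matrices of the form x·S₁ + y·S₂.
The 2×2 minor of x·S₁ + y·S₂ on rows {1,2}, columns {1,2} is 24·x² − 12·xy − 72·y² = 12·(2·x + 3·y)(x − 2·y), vanishing at (x:y) = (3:-2) and (2:1).
M₁ = 3·S₁ − 2·S₂ = [[-21, -7, -7], [-42, -14, -14], [21, 7, 7]] = (-7)·[1, 2, -1][3, 1, 1]ᵀ and M₂ = 2·S₁ + S₂ = [[0, 0, 0], [0, -28, -28], [0, 28, 28]] = (-28)·[0, 1, -1][0, 1, 1]ᵀ, so take a₁ = [1, 2, -1], b₁ = [3, 1, 1], a₂ = [0, 1, -1], b₂ = [0, 1, 1].
Each slice is an integer combination of E₁ = a₁b₁ᵀ and E₂ = a₂b₂ᵀ: S₁ = −E₁ − 8·E₂, S₂ = 2·E₁ − 12·E₂, S₃ = E₁ − 4·E₂; reading off coefficients, c₁ = [-1, 2, 1] and c₂ = [-8, -12, -4].
Hence T = [1, 2, -1] ⊗ [3, 1, 1] ⊗ [-1, 2, 1] + [0, 1, -1] ⊗ [0, 1, 1] ⊗ [-8, -12, -4], so rank(T) ≤ 2.
These bounds meet, so rank(T) = 2.

rank(T) = 2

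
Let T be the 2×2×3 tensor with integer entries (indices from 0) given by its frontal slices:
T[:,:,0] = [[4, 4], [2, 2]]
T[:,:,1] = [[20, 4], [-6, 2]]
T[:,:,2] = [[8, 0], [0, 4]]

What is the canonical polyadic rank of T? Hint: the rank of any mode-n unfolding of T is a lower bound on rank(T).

3

Lower bound: in the mode-3 unfolding of T (rows indexed by k, columns by (i,j)) the 3×3 minor on rows k ∈ {0, 1, 2}, columns (i,j) ∈ {(0,0), (0,1), (1,0)} is det [[4, 4, 2], [20, 4, -6], [8, 0, 0]] = -256 ≠ 0, so that unfolding has rank ≥ 3 and hence rank(T) ≥ 3 (CP rank is at least every unfolding rank, though it can be larger).
Upper bound: T is a sum of 3 rank-1 terms, T = [2, -1] (x) [1, -1] (x) [0, 4, 2] + [2, -1] (x) [1, 1] (x) [0, 4, 0] + [2, 1] (x) [1, 1] (x) [2, 2, 2] (written with every a and b primitive with positive leading entry and the scale carried by c; CP decompositions are not unique, and this one is verified by expanding entrywise), so rank(T) ≤ 3.
These bounds meet, so rank(T) = 3.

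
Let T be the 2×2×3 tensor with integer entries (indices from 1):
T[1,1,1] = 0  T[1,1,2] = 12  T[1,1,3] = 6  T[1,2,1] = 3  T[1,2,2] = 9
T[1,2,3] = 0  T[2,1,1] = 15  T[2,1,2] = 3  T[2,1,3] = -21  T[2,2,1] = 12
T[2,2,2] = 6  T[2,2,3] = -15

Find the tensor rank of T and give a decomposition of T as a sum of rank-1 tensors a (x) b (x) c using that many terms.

rank(T) = 2

Lower bound: the mode-1 unfolding of T (rows indexed by i, columns by (j,k) = (1,1), (1,2), (1,3), (2,1), (2,2), (2,3)) is [[0, 12, 6, 3, 9, 0], [15, 3, -21, 12, 6, -15]].
There the 2×2 minor on rows i ∈ {1, 2}, columns (j,k) ∈ {(1,1), (1,2)} is det [[0, 12], [15, 3]] = -180 ≠ 0, so this unfolding has rank ≥ 2; CP rank is at least every unfolding rank, so rank(T) ≥ 2. (Unfolding ranks only ever bound the CP rank from below — rank(T) can be strictly larger than all of them — so the matching upper bound has to come from an explicit 2-term decomposition.)
Upper bound — finding two terms. Write S_k = T[:,:,k] for the frontal slices: S₁ = [[0, 3], [15, 12]], S₂ = [[12, 9], [3, 6]], S₃ = [[6, 0], [-21, -15]].
If T = a₁ (x) b₁ (x) c₁ + a₂ (x) b₂ (x) c₂ then each S_k = c₁[k]·a₁b₁ᵀ + c₂[k]·a₂b₂ᵀ. S₁ and S₂ are linearly independent, so a₁b₁ᵀ and a₂b₂ᵀ must span the same plane of matrices: they are the rank-1 matrices of the form x·S₁ + y·S₂.
det(x·S₁ + y·S₂) is −45·x² + 45·y² = (-45)·(x − y)(x + y), vanishing at (x:y) = (1:1) and (1:-1).
M₁ = S₁ + S₂ = [[12, 12], [18, 18]] = 6·(2, 3)(1, 1)ᵀ and M₂ = S₁ − S₂ = [[-12, -6], [12, 6]] = (-6)·(1, -1)(2, 1)ᵀ, so take a₁ = (2, 3), b₁ = (1, 1), a₂ = (1, -1), b₂ = (2, 1).
Each slice is an integer combination of E₁ = a₁b₁ᵀ and E₂ = a₂b₂ᵀ: S₁ = 3·E₁ − 3·E₂, S₂ = 3·E₁ + 3·E₂, S₃ = −3·E₁ + 6·E₂; reading off coefficients, c₁ = (3, 3, -3) and c₂ = (-3, 3, 6).
Hence T = (2, 3) (x) (1, 1) (x) (3, 3, -3) + (1, -1) (x) (2, 1) (x) (-3, 3, 6), so rank(T) ≤ 2.
These bounds meet, so rank(T) = 2.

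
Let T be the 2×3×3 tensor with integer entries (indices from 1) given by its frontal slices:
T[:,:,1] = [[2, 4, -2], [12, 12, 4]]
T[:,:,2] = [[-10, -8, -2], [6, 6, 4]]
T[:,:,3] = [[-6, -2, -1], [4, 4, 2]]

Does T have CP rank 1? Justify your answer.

No

The mode-3 unfolding of T (rows indexed by k, columns by (i,j) = (1,1), (1,2), (1,3), (2,1), (2,2), (2,3)) is [[2, 4, -2, 12, 12, 4], [-10, -8, -2, 6, 6, 4], [-6, -2, -1, 4, 4, 2]].
There the 3×3 minor on rows k ∈ {1, 2, 3}, columns (i,j) ∈ {(1,1), (1,2), (1,3)} is det [[2, 4, -2], [-10, -8, -2], [-6, -2, -1]] = 72 ≠ 0, so this unfolding has rank ≥ 3; CP rank is at least every unfolding rank, so rank(T) ≥ 3.
In particular rank(T) ≥ 3 > 1, so T is not rank-1.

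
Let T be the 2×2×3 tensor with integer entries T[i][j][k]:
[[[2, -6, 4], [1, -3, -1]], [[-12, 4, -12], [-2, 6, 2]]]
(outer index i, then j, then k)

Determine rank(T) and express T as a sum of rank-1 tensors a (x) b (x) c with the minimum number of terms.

Lower bound: the mode-3 unfolding of T (rows indexed by k, columns by (i,j) = (0,0), (0,1), (1,0), (1,1)) is [[2, 1, -12, -2], [-6, -3, 4, 6], [4, -1, -12, 2]].
There the 3×3 minor on rows k ∈ {0, 1, 2}, columns (i,j) ∈ {(0,0), (0,1), (1,0)} is det [[2, 1, -12], [-6, -3, 4], [4, -1, -12]] = -192 ≠ 0, so this unfolding has rank ≥ 3; CP rank is at least every unfolding rank, so rank(T) ≥ 3. (Flattening ranks never certify an upper bound on CP rank; for that we must actually write T with 3 rank-1 terms.)
Upper bound: T is a sum of 3 rank-1 terms, T = [1, -2] (x) [2, -1] (x) [1, 1, 2] + [1, -2] (x) [2, 1] (x) [2, -2, 1] + [1, 0] (x) [1, 0] (x) [-4, -4, -2] (written with every a and b primitive with positive leading entry and the scale carried by c; CP decompositions are not unique, and this one is verified by expanding entrywise), so rank(T) ≤ 3.
These bounds meet, so rank(T) = 3.
Check entry T[1,1,0] = -2: (-2)·(-1)·(1) + (-2)·(1)·(2) + (0)·(0)·(-4) = -2.

rank(T) = 3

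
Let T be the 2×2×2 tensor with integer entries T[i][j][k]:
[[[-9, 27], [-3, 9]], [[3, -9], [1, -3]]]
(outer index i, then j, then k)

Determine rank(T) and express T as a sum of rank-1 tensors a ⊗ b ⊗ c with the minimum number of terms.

Lower bound: T ≠ 0 (e.g. T[0,0,0] = -9), so rank(T) ≥ 1.
Upper bound: if T = a ⊗ b ⊗ c then every fibre of T is a multiple of the corresponding factor, so read the factors off the fibres through the nonzero entry T[0,0,0] = -9.
The mode-1 fibre T[:,0,0] = [-9, 3] gives a = [3, -1] (primitive direction); the mode-2 fibre T[0,:,0] = [-9, -3] gives b = [3, 1]; then c[k] = T[0,0,k] / (a[0]·b[0]) = [-9, 27] / 9 = [-1, 3].
Expanding [3, -1] ⊗ [3, 1] ⊗ [-1, 3] reproduces all 8 entries of T, so T = [3, -1] ⊗ [3, 1] ⊗ [-1, 3] and rank(T) ≤ 1.
These bounds meet, so rank(T) = 1.

rank(T) = 1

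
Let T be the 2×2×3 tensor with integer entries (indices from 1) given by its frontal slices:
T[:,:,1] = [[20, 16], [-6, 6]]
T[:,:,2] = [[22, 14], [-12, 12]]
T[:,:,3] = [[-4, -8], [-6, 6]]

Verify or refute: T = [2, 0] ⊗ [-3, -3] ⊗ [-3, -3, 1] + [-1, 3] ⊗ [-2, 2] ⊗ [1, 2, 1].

Yes

Reconstruct entrywise from the claimed factors. For example, T[2,1,1] = -6 and Σₗ aₗ[2]bₗ[1]cₗ[1] = (0)·(-3)·(-3) + (3)·(-2)·(1) = -6; checking all 12 entries, every one matches. The claim holds.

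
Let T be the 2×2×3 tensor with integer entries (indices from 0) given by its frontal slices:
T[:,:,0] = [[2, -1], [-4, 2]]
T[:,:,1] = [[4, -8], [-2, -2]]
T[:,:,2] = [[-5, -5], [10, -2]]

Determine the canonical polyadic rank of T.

Lower bound: the mode-3 unfolding of T (rows indexed by k, columns by (i,j) = (0,0), (0,1), (1,0), (1,1)) is [[2, -1, -4, 2], [4, -8, -2, -2], [-5, -5, 10, -2]].
There the 3×3 minor on rows k ∈ {0, 1, 2}, columns (i,j) ∈ {(0,0), (0,1), (1,0)} is det [[2, -1, -4], [4, -8, -2], [-5, -5, 10]] = 90 ≠ 0, so this unfolding has rank ≥ 3; CP rank is at least every unfolding rank, so rank(T) ≥ 3. (This is only a lower bound: in general the CP rank may exceed every unfolding rank, so we still need to exhibit 3 rank-1 terms summing to T.)
Upper bound: T is a sum of 3 rank-1 terms, T = [1, -2] ∘ [2, -1] ∘ [1, 2, -1] + [1, -1] ∘ [1, 1] ∘ [0, -2, -4] + [1, 2] ∘ [1, -2] ∘ [0, 2, 1] (written with every a and b primitive with positive leading entry and the scale carried by c; CP decompositions are not unique, and this one is verified by expanding entrywise), so rank(T) ≤ 3.
These bounds meet, so rank(T) = 3.

3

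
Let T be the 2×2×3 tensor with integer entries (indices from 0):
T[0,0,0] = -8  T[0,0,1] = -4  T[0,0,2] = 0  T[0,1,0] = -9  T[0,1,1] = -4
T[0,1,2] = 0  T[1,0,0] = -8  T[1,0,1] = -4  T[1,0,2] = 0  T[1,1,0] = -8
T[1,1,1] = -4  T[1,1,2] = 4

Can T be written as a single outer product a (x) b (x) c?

No

The mode-3 unfolding of T (rows indexed by k, columns by (i,j) = (0,0), (0,1), (1,0), (1,1)) is [[-8, -9, -8, -8], [-4, -4, -4, -4], [0, 0, 0, 4]].
There the 3×3 minor on rows k ∈ {0, 1, 2}, columns (i,j) ∈ {(0,0), (0,1), (1,1)} is det [[-8, -9, -8], [-4, -4, -4], [0, 0, 4]] = -16 ≠ 0, so this unfolding has rank ≥ 3; CP rank is at least every unfolding rank, so rank(T) ≥ 3.
In particular rank(T) ≥ 3 > 1, so T is not rank-1.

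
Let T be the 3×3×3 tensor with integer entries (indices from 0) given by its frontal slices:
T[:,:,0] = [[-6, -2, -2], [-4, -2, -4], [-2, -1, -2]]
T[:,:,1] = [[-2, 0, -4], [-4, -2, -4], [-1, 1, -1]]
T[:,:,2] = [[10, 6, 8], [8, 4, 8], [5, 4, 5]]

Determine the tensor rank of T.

3

Lower bound: the mode-2 unfolding of T (rows indexed by j, columns by (i,k) = (0,0), (0,1), (0,2), (1,0), (1,1), (1,2), (2,0), (2,1), (2,2)) is [[-6, -2, 10, -4, -4, 8, -2, -1, 5], [-2, 0, 6, -2, -2, 4, -1, 1, 4], [-2, -4, 8, -4, -4, 8, -2, -1, 5]].
There the 3×3 minor on rows j ∈ {0, 1, 2}, columns (i,k) ∈ {(0,0), (0,1), (0,2)} is det [[-6, -2, 10], [-2, 0, 6], [-2, -4, 8]] = -72 ≠ 0, so this unfolding has rank ≥ 3; CP rank is at least every unfolding rank, so rank(T) ≥ 3. (This is only a lower bound: in general the CP rank may exceed every unfolding rank, so we still need to exhibit 3 rank-1 terms summing to T.)
Upper bound: T is a sum of 3 rank-1 terms, T = [1, 0, 0] (x) [1, 0, -1] (x) [-2, 1, 1] + [1, 0, 1] (x) [1, 2, 1] (x) [0, 1, 1] + [2, 2, 1] (x) [2, 1, 2] (x) [-1, -1, 2] (written with every a and b primitive with positive leading entry and the scale carried by c; CP decompositions are not unique, and this one is verified by expanding entrywise), so rank(T) ≤ 3.
These bounds meet, so rank(T) = 3.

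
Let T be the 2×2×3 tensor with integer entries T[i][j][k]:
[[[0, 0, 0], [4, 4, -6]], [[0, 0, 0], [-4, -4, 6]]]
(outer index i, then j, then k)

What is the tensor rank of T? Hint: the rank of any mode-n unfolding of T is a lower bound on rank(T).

1

Lower bound: T ≠ 0 (e.g. T[0,1,0] = 4), so rank(T) ≥ 1.
Upper bound: the mode-1 fibre T[:,1,0] = [4, -4] gives a = (1, -1) (primitive direction); the mode-2 fibre T[0,:,0] = [0, 4] gives b = (0, 1); then c[k] = T[0,1,k] / (a[0]·b[1]) = [4, 4, -6] / 1 = (4, 4, -6).
Expanding (1, -1) ∘ (0, 1) ∘ (4, 4, -6) reproduces all 12 entries of T, so T = (1, -1) ∘ (0, 1) ∘ (4, 4, -6) and rank(T) ≤ 1.
These bounds meet, so rank(T) = 1.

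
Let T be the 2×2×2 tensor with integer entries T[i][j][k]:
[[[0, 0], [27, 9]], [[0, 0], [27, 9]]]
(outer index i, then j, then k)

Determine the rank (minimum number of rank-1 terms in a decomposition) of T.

Lower bound: T ≠ 0 (e.g. T[0,1,0] = 27), so rank(T) ≥ 1.
Upper bound: the mode-1 fibre T[:,1,0] = [27, 27] gives a = [1, 1] (primitive direction); the mode-2 fibre T[0,:,0] = [0, 27] gives b = [0, 1]; then c[k] = T[0,1,k] / (a[0]·b[1]) = [27, 9] / 1 = [27, 9].
Expanding [1, 1] ⊗ [0, 1] ⊗ [27, 9] reproduces all 8 entries of T, so T = [1, 1] ⊗ [0, 1] ⊗ [27, 9] and rank(T) ≤ 1.
These bounds meet, so rank(T) = 1.

1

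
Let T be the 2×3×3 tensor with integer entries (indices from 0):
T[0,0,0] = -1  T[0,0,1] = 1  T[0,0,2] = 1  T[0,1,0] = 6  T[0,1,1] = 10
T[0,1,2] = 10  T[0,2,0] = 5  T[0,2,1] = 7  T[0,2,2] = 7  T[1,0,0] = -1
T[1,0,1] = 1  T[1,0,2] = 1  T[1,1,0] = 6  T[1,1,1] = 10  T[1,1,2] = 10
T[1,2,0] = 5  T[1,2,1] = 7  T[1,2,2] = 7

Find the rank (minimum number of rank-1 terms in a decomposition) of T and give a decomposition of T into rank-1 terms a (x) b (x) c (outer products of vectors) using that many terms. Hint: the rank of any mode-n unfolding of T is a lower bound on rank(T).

Lower bound: in the mode-2 unfolding of T (rows indexed by j, columns by (i,k)) the 2×2 minor on rows j ∈ {0, 1}, columns (i,k) ∈ {(0,0), (0,1)} is det [[-1, 1], [6, 10]] = -16 ≠ 0, so that unfolding has rank ≥ 2 and hence rank(T) ≥ 2 (CP rank is at least every unfolding rank, though it can be larger).
Upper bound: T[i,:,:] = a[i]·M for every slice, with a = [1, 1] and M = [[-1, 1, 1], [6, 10, 10], [5, 7, 7]] (rows j, columns k).
The columns of M satisfy (column 1) = (column 2), so splitting by columns, M = [-1, 6, 5][1, 0, 0]ᵀ + [1, 10, 7][0, 1, 1]ᵀ.
Hence T = [1, 1] (x) [-1, 6, 5] (x) [1, 0, 0] + [1, 1] (x) [1, 10, 7] (x) [0, 1, 1], so rank(T) ≤ 2.
These bounds meet, so rank(T) = 2.

rank(T) = 2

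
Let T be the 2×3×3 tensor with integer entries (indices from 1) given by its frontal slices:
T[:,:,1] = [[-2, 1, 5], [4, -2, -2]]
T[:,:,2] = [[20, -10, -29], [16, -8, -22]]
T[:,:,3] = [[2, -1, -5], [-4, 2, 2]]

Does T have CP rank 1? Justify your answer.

No

The mode-1 unfolding of T (rows indexed by i, columns by (j,k) = (1,1), (1,2), (1,3), (2,1), (2,2), (2,3), (3,1), (3,2), (3,3)) is [[-2, 20, 2, 1, -10, -1, 5, -29, -5], [4, 16, -4, -2, -8, 2, -2, -22, 2]].
There the 2×2 minor on rows i ∈ {1, 2}, columns (j,k) ∈ {(1,1), (1,2)} is det [[-2, 20], [4, 16]] = -112 ≠ 0, so this unfolding has rank ≥ 2; CP rank is at least every unfolding rank, so rank(T) ≥ 2.
In particular rank(T) ≥ 2 > 1, so T is not rank-1.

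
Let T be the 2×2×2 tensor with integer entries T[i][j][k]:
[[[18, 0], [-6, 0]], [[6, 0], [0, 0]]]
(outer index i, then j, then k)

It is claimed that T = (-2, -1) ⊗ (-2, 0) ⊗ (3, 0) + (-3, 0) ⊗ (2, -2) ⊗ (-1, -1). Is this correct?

No

Reconstruct entry (0,0,1) from the claimed factors: Σₗ aₗ[0]bₗ[0]cₗ[1] = (-2)·(-2)·(0) + (-3)·(2)·(-1) = 6, but T[0,0,1] = 0. The claim is false.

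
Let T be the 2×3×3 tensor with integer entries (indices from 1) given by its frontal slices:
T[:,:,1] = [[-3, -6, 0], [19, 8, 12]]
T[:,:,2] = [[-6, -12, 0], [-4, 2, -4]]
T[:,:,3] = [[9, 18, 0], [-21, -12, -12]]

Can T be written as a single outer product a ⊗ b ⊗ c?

No

The mode-2 unfolding of T (rows indexed by j, columns by (i,k) = (1,1), (1,2), (1,3), (2,1), (2,2), (2,3)) is [[-3, -6, 9, 19, -4, -21], [-6, -12, 18, 8, 2, -12], [0, 0, 0, 12, -4, -12]].
There the 2×2 minor on rows j ∈ {1, 2}, columns (i,k) ∈ {(1,1), (2,1)} is det [[-3, 19], [-6, 8]] = 90 ≠ 0, so this unfolding has rank ≥ 2; CP rank is at least every unfolding rank, so rank(T) ≥ 2.
In particular rank(T) ≥ 2 > 1, so T is not rank-1.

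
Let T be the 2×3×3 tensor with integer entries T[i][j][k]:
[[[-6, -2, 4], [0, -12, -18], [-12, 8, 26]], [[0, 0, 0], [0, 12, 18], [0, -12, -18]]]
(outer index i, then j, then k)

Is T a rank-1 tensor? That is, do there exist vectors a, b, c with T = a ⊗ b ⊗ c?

No

The mode-2 unfolding of T (rows indexed by j, columns by (i,k) = (0,0), (0,1), (0,2), (1,0), (1,1), (1,2)) is [[-6, -2, 4, 0, 0, 0], [0, -12, -18, 0, 12, 18], [-12, 8, 26, 0, -12, -18]].
There the 2×2 minor on rows j ∈ {0, 1}, columns (i,k) ∈ {(0,0), (0,1)} is det [[-6, -2], [0, -12]] = 72 ≠ 0, so this unfolding has rank ≥ 2; CP rank is at least every unfolding rank, so rank(T) ≥ 2.
In particular rank(T) ≥ 2 > 1, so T is not rank-1.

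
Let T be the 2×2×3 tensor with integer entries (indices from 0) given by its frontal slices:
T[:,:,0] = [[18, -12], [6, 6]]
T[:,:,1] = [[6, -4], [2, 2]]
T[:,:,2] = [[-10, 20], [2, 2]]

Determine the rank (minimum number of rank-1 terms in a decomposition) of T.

2

Lower bound: in the mode-2 unfolding of T (rows indexed by j, columns by (i,k)) the 2×2 minor on rows j ∈ {0, 1}, columns (i,k) ∈ {(0,0), (0,2)} is det [[18, -10], [-12, 20]] = 240 ≠ 0, so that unfolding has rank ≥ 2 and hence rank(T) ≥ 2 (CP rank is at least every unfolding rank, though it can be larger).
Upper bound: with S_k = T[:,:,k], the two rank-1 terms a₁b₁ᵀ, a₂b₂ᵀ are the rank-1 members of the pencil x·S₀ + y·S₂.
det(x·S₀ + y·S₂) is 180·x² − 120·xy − 60·y² = 60·(x − y)(3·x + y), vanishing at (x:y) = (1:1) and (1:-3).
M₁ = S₀ + S₂ = [[8, 8], [8, 8]] = 8·[1, 1][1, 1]ᵀ and M₂ = S₀ − 3·S₂ = [[48, -72], [0, 0]] = 24·[1, 0][2, -3]ᵀ, so take a₁ = [1, 1], b₁ = [1, 1], a₂ = [1, 0], b₂ = [2, -3].
Each slice is an integer combination of E₁ = a₁b₁ᵀ and E₂ = a₂b₂ᵀ: S₀ = 6·E₁ + 6·E₂, S₁ = 2·E₁ + 2·E₂, S₂ = 2·E₁ − 6·E₂; reading off coefficients, c₁ = [6, 2, 2] and c₂ = [6, 2, -6].
Hence T = [1, 1] (x) [1, 1] (x) [6, 2, 2] + [1, 0] (x) [2, -3] (x) [6, 2, -6], so rank(T) ≤ 2.
These bounds meet, so rank(T) = 2.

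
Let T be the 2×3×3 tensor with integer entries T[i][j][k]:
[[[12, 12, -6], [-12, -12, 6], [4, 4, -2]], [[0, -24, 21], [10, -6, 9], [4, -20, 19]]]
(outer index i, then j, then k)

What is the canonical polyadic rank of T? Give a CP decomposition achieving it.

Lower bound: the mode-2 unfolding of T (rows indexed by j, columns by (i,k) = (0,0), (0,1), (0,2), (1,0), (1,1), (1,2)) is [[12, 12, -6, 0, -24, 21], [-12, -12, 6, 10, -6, 9], [4, 4, -2, 4, -20, 19]].
There the 2×2 minor on rows j ∈ {0, 1}, columns (i,k) ∈ {(0,0), (1,0)} is det [[12, 0], [-12, 10]] = 120 ≠ 0, so this unfolding has rank ≥ 2; CP rank is at least every unfolding rank, so rank(T) ≥ 2. (This is only a lower bound: in general the CP rank may exceed every unfolding rank, so we still need to exhibit 2 rank-1 terms summing to T.)
Upper bound — finding two terms. Write S_k = T[:,:,k] for the frontal slices: S₀ = [[12, -12, 4], [0, 10, 4]], S₁ = [[12, -12, 4], [-24, -6, -20]], S₂ = [[-6, 6, -2], [21, 9, 19]].
If T = a₁ ⊗ b₁ ⊗ c₁ + a₂ ⊗ b₂ ⊗ c₂ then each S_k = c₁[k]·a₁b₁ᵀ + c₂[k]·a₂b₂ᵀ. S₀ and S₁ are linearly independent, so a₁b₁ᵀ and a₂b₂ᵀ must span the same plane of matrices: they are the rank-1 matrices of the form x·S₀ + y·S₁.
The 2×2 minor of x·S₀ + y·S₁ on rows {0,1}, columns {0,1} is 120·x² − 240·xy − 360·y² = 120·(x − 3·y)(x + y), vanishing at (x:y) = (3:1) and (1:-1).
M₁ = 3·S₀ + S₁ = [[48, -48, 16], [-24, 24, -8]] = 8·[2, -1][3, -3, 1]ᵀ and M₂ = S₀ − S₁ = [[0, 0, 0], [24, 16, 24]] = 8·[0, 1][3, 2, 3]ᵀ, so take a₁ = [2, -1], b₁ = [3, -3, 1], a₂ = [0, 1], b₂ = [3, 2, 3].
Each slice is an integer combination of E₁ = a₁b₁ᵀ and E₂ = a₂b₂ᵀ: S₀ = 2·E₁ + 2·E₂, S₁ = 2·E₁ − 6·E₂, S₂ = −E₁ + 6·E₂; reading off coefficients, c₁ = [2, 2, -1] and c₂ = [2, -6, 6].
Hence T = [2, -1] ⊗ [3, -3, 1] ⊗ [2, 2, -1] + [0, 1] ⊗ [3, 2, 3] ⊗ [2, -6, 6], so rank(T) ≤ 2.
These bounds meet, so rank(T) = 2.

rank(T) = 2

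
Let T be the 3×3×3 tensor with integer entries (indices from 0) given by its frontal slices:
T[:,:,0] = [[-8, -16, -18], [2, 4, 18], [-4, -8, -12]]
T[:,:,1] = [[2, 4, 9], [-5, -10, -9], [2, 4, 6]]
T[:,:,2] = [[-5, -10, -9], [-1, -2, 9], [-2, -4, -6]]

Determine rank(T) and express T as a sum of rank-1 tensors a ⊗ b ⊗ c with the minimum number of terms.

Lower bound: the mode-3 unfolding of T (rows indexed by k, columns by (i,j) = (0,0), (0,1), (0,2), (1,0), (1,1), (1,2), (2,0), (2,1), (2,2)) is [[-8, -16, -18, 2, 4, 18, -4, -8, -12], [2, 4, 9, -5, -10, -9, 2, 4, 6], [-5, -10, -9, -1, -2, 9, -2, -4, -6]].
There the 2×2 minor on rows k ∈ {0, 1}, columns (i,j) ∈ {(0,0), (0,2)} is det [[-8, -18], [2, 9]] = -36 ≠ 0, so this unfolding has rank ≥ 2; CP rank is at least every unfolding rank, so rank(T) ≥ 2. (This is only a lower bound: in general the CP rank may exceed every unfolding rank, so we still need to exhibit 2 rank-1 terms summing to T.)
Upper bound — finding two terms. Write S_k = T[:,:,k] for the frontal slices: S₀ = [[-8, -16, -18], [2, 4, 18], [-4, -8, -12]], S₁ = [[2, 4, 9], [-5, -10, -9], [2, 4, 6]], S₂ = [[-5, -10, -9], [-1, -2, 9], [-2, -4, -6]].
If T = a₁ ⊗ b₁ ⊗ c₁ + a₂ ⊗ b₂ ⊗ c₂ then each S_k = c₁[k]·a₁b₁ᵀ + c₂[k]·a₂b₂ᵀ. S₀ and S₁ are linearly independent, so a₁b₁ᵀ and a₂b₂ᵀ must span the same plane of matrices: they are the rank-1 matrices of the form x·S₀ + y·S₁.
The 2×2 minor of x·S₀ + y·S₁ on rows {0,1}, columns {0,2} is −108·x² + 27·y² = (-27)·(2·x − y)(2·x + y), vanishing at (x:y) = (1:2) and (1:-2).
M₁ = S₀ + 2·S₁ = [[-4, -8, 0], [-8, -16, 0], [0, 0, 0]] = (-4)·[1, 2, 0][1, 2, 0]ᵀ and M₂ = S₀ − 2·S₁ = [[-12, -24, -36], [12, 24, 36], [-8, -16, -24]] = (-4)·[3, -3, 2][1, 2, 3]ᵀ, so take a₁ = [1, 2, 0], b₁ = [1, 2, 0], a₂ = [3, -3, 2], b₂ = [1, 2, 3].
Each slice is an integer combination of E₁ = a₁b₁ᵀ and E₂ = a₂b₂ᵀ: S₀ = −2·E₁ − 2·E₂, S₁ = −E₁ + E₂, S₂ = −2·E₁ − E₂; reading off coefficients, c₁ = [-2, -1, -2] and c₂ = [-2, 1, -1].
Hence T = [1, 2, 0] ⊗ [1, 2, 0] ⊗ [-2, -1, -2] + [3, -3, 2] ⊗ [1, 2, 3] ⊗ [-2, 1, -1], so rank(T) ≤ 2.
These bounds meet, so rank(T) = 2.

rank(T) = 2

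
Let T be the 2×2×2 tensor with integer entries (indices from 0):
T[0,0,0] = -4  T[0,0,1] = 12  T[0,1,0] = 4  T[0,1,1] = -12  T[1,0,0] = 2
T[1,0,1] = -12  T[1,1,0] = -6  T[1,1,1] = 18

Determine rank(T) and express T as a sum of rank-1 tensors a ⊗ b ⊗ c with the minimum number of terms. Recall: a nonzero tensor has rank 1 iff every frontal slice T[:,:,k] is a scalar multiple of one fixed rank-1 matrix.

rank(T) = 2

Lower bound: the mode-2 unfolding of T (rows indexed by j, columns by (i,k) = (0,0), (0,1), (1,0), (1,1)) is [[-4, 12, 2, -12], [4, -12, -6, 18]].
There the 2×2 minor on rows j ∈ {0, 1}, columns (i,k) ∈ {(0,0), (1,0)} is det [[-4, 2], [4, -6]] = 16 ≠ 0, so this unfolding has rank ≥ 2; CP rank is at least every unfolding rank, so rank(T) ≥ 2. (Unfolding ranks only ever bound the CP rank from below — rank(T) can be strictly larger than all of them — so the matching upper bound has to come from an explicit 2-term decomposition.)
Upper bound — finding two terms. Write S_k = T[:,:,k] for the frontal slices: S₀ = [[-4, 4], [2, -6]], S₁ = [[12, -12], [-12, 18]].
If T = a₁ ⊗ b₁ ⊗ c₁ + a₂ ⊗ b₂ ⊗ c₂ then each S_k = c₁[k]·a₁b₁ᵀ + c₂[k]·a₂b₂ᵀ. S₀ and S₁ are linearly independent, so a₁b₁ᵀ and a₂b₂ᵀ must span the same plane of matrices: they are the rank-1 matrices of the form x·S₀ + y·S₁.
det(x·S₀ + y·S₁) is 16·x² − 72·xy + 72·y² = 8·(2·x − 3·y)(x − 3·y), vanishing at (x:y) = (3:2) and (3:1).
M₁ = 3·S₀ + 2·S₁ = [[12, -12], [-18, 18]] = 6·(2, -3)(1, -1)ᵀ and M₂ = 3·S₀ + S₁ = [[0, 0], [-6, 0]] = (-6)·(0, 1)(1, 0)ᵀ, so take a₁ = (2, -3), b₁ = (1, -1), a₂ = (0, 1), b₂ = (1, 0).
Each slice is an integer combination of E₁ = a₁b₁ᵀ and E₂ = a₂b₂ᵀ: S₀ = −2·E₁ − 4·E₂, S₁ = 6·E₁ + 6·E₂; reading off coefficients, c₁ = (-2, 6) and c₂ = (-4, 6).
Hence T = (2, -3) ⊗ (1, -1) ⊗ (-2, 6) + (0, 1) ⊗ (1, 0) ⊗ (-4, 6), so rank(T) ≤ 2.
These bounds meet, so rank(T) = 2.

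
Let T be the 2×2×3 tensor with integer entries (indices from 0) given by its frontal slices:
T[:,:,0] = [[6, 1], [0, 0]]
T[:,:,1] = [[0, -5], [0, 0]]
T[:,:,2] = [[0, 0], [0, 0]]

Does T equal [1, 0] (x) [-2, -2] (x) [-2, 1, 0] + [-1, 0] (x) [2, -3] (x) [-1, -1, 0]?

Reconstruct entrywise from the claimed factors. For example, T[0,0,0] = 6 and Σₗ aₗ[0]bₗ[0]cₗ[0] = (1)·(-2)·(-2) + (-1)·(2)·(-1) = 6; checking all 12 entries, every one matches. The claim holds.

Yes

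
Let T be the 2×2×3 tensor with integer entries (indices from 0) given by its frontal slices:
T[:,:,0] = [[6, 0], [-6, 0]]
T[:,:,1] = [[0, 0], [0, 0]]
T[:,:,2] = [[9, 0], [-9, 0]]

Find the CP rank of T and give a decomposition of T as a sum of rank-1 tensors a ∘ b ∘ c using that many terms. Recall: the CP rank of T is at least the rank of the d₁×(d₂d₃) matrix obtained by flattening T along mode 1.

rank(T) = 1

Lower bound: T ≠ 0 (e.g. T[0,0,0] = 6), so rank(T) ≥ 1.
Upper bound: if T = a ∘ b ∘ c then every fibre of T is a multiple of the corresponding factor, so read the factors off the fibres through the nonzero entry T[0,0,0] = 6.
The mode-1 fibre T[:,0,0] = [6, -6] gives a = [1, -1] (primitive direction); the mode-2 fibre T[0,:,0] = [6, 0] gives b = [1, 0]; then c[k] = T[0,0,k] / (a[0]·b[0]) = [6, 0, 9] / 1 = [6, 0, 9].
Expanding [1, -1] ∘ [1, 0] ∘ [6, 0, 9] reproduces all 12 entries of T, so T = [1, -1] ∘ [1, 0] ∘ [6, 0, 9] and rank(T) ≤ 1.
These bounds meet, so rank(T) = 1.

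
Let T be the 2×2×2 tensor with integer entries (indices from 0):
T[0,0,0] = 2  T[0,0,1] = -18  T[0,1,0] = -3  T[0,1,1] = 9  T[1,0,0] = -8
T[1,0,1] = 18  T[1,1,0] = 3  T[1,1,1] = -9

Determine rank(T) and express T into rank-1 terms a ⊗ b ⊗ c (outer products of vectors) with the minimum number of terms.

Lower bound: the mode-1 unfolding of T (rows indexed by i, columns by (j,k) = (0,0), (0,1), (1,0), (1,1)) is [[2, -18, -3, 9], [-8, 18, 3, -9]].
There the 2×2 minor on rows i ∈ {0, 1}, columns (j,k) ∈ {(0,0), (0,1)} is det [[2, -18], [-8, 18]] = -108 ≠ 0, so this unfolding has rank ≥ 2; CP rank is at least every unfolding rank, so rank(T) ≥ 2. (This is only a lower bound: in general the CP rank may exceed every unfolding rank, so we still need to exhibit 2 rank-1 terms summing to T.)
Upper bound — finding two terms. Write S_k = T[:,:,k] for the frontal slices: S₀ = [[2, -3], [-8, 3]], S₁ = [[-18, 9], [18, -9]].
If T = a₁ ⊗ b₁ ⊗ c₁ + a₂ ⊗ b₂ ⊗ c₂ then each S_k = c₁[k]·a₁b₁ᵀ + c₂[k]·a₂b₂ᵀ. S₀ and S₁ are linearly independent, so a₁b₁ᵀ and a₂b₂ᵀ must span the same plane of matrices: they are the rank-1 matrices of the form x·S₀ + y·S₁.
det(x·S₀ + y·S₁) is −18·x² + 54·xy = (-18)·(x − 3·y)(x), vanishing at (x:y) = (3:1) and (0:1).
M₁ = 3·S₀ + S₁ = [[-12, 0], [-6, 0]] = (-6)·(2, 1)(1, 0)ᵀ and M₂ = S₁ = [[-18, 9], [18, -9]] = (-9)·(1, -1)(2, -1)ᵀ, so take a₁ = (2, 1), b₁ = (1, 0), a₂ = (1, -1), b₂ = (2, -1).
Each slice is an integer combination of E₁ = a₁b₁ᵀ and E₂ = a₂b₂ᵀ: S₀ = −2·E₁ + 3·E₂, S₁ = −9·E₂; reading off coefficients, c₁ = (-2, 0) and c₂ = (3, -9).
Hence T = (2, 1) ⊗ (1, 0) ⊗ (-2, 0) + (1, -1) ⊗ (2, -1) ⊗ (3, -9), so rank(T) ≤ 2.
These bounds meet, so rank(T) = 2.
Check entry T[1,0,1] = 18: (1)·(1)·(0) + (-1)·(2)·(-9) = 18.

rank(T) = 2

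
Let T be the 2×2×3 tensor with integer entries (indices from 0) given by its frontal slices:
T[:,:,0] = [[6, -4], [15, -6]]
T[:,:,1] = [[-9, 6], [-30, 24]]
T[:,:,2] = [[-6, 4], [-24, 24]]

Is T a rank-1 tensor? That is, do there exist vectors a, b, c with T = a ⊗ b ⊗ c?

No

The mode-1 unfolding of T (rows indexed by i, columns by (j,k) = (0,0), (0,1), (0,2), (1,0), (1,1), (1,2)) is [[6, -9, -6, -4, 6, 4], [15, -30, -24, -6, 24, 24]].
There the 2×2 minor on rows i ∈ {0, 1}, columns (j,k) ∈ {(0,0), (0,1)} is det [[6, -9], [15, -30]] = -45 ≠ 0, so this unfolding has rank ≥ 2; CP rank is at least every unfolding rank, so rank(T) ≥ 2.
In particular rank(T) ≥ 2 > 1, so T is not rank-1.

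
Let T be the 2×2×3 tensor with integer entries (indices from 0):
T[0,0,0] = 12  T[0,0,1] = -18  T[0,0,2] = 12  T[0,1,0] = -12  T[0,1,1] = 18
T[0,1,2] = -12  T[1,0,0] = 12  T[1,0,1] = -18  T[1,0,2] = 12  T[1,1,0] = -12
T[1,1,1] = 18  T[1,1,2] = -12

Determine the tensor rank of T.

1

Lower bound: T ≠ 0 (e.g. T[0,0,0] = 12), so rank(T) ≥ 1.
Upper bound: the mode-1 fibre T[:,0,0] = [12, 12] gives a = (1, 1) (primitive direction); the mode-2 fibre T[0,:,0] = [12, -12] gives b = (1, -1); then c[k] = T[0,0,k] / (a[0]·b[0]) = [12, -18, 12] / 1 = (12, -18, 12).
Expanding (1, 1) (x) (1, -1) (x) (12, -18, 12) reproduces all 12 entries of T, so T = (1, 1) (x) (1, -1) (x) (12, -18, 12) and rank(T) ≤ 1.
These bounds meet, so rank(T) = 1.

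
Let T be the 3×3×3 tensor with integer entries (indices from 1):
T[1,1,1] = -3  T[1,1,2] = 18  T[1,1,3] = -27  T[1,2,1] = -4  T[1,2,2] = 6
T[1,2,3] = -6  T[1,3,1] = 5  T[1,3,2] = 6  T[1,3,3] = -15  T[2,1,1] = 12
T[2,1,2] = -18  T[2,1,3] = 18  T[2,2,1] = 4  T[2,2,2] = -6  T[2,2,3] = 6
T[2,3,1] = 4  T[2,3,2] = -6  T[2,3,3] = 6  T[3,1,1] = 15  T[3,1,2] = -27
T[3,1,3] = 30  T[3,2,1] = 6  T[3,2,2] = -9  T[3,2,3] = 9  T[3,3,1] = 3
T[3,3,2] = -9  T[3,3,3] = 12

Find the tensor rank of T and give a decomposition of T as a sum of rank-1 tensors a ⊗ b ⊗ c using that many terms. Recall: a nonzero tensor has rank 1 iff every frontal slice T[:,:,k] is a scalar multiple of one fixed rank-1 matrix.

rank(T) = 2

Lower bound: the mode-2 unfolding of T (rows indexed by j, columns by (i,k) = (1,1), (1,2), (1,3), (2,1), (2,2), (2,3), (3,1), (3,2), (3,3)) is [[-3, 18, -27, 12, -18, 18, 15, -27, 30], [-4, 6, -6, 4, -6, 6, 6, -9, 9], [5, 6, -15, 4, -6, 6, 3, -9, 12]].
There the 2×2 minor on rows j ∈ {1, 2}, columns (i,k) ∈ {(1,1), (1,2)} is det [[-3, 18], [-4, 6]] = 54 ≠ 0, so this unfolding has rank ≥ 2; CP rank is at least every unfolding rank, so rank(T) ≥ 2. (Unfolding ranks only ever bound the CP rank from below — rank(T) can be strictly larger than all of them — so the matching upper bound has to come from an explicit 2-term decomposition.)
Upper bound — finding two terms. Write S_k = T[:,:,k] for the frontal slices: S₁ = [[-3, -4, 5], [12, 4, 4], [15, 6, 3]], S₂ = [[18, 6, 6], [-18, -6, -6], [-27, -9, -9]], S₃ = [[-27, -6, -15], [18, 6, 6], [30, 9, 12]].
If T = a₁ ⊗ b₁ ⊗ c₁ + a₂ ⊗ b₂ ⊗ c₂ then each S_k = c₁[k]·a₁b₁ᵀ + c₂[k]·a₂b₂ᵀ. S₁ and S₂ are linearly independent, so a₁b₁ᵀ and a₂b₂ᵀ must span the same plane of matrices: they are the rank-1 matrices of the form x·S₁ + y·S₂.
The 2×2 minor of x·S₁ + y·S₂ on rows {1,2}, columns {1,2} is 36·x² − 54·xy = 18·(2·x − 3·y)(x), vanishing at (x:y) = (3:2) and (0:1).
M₁ = 3·S₁ + 2·S₂ = [[27, 0, 27], [0, 0, 0], [-9, 0, -9]] = 9·[3, 0, -1][1, 0, 1]ᵀ and M₂ = S₂ = [[18, 6, 6], [-18, -6, -6], [-27, -9, -9]] = 3·[2, -2, -3][3, 1, 1]ᵀ, so take a₁ = [3, 0, -1], b₁ = [1, 0, 1], a₂ = [2, -2, -3], b₂ = [3, 1, 1].
Each slice is an integer combination of E₁ = a₁b₁ᵀ and E₂ = a₂b₂ᵀ: S₁ = 3·E₁ − 2·E₂, S₂ = 3·E₂, S₃ = −3·E₁ − 3·E₂; reading off coefficients, c₁ = [3, 0, -3] and c₂ = [-2, 3, -3].
Hence T = [3, 0, -1] ⊗ [1, 0, 1] ⊗ [3, 0, -3] + [2, -2, -3] ⊗ [3, 1, 1] ⊗ [-2, 3, -3], so rank(T) ≤ 2.
These bounds meet, so rank(T) = 2.
Check entry T[2,3,2] = -6: (0)·(1)·(0) + (-2)·(1)·(3) = -6.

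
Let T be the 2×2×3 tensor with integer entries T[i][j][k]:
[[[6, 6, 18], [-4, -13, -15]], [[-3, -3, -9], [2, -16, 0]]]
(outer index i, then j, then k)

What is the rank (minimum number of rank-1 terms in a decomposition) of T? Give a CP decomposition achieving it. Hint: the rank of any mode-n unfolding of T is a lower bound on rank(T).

rank(T) = 2

Lower bound: the mode-2 unfolding of T (rows indexed by j, columns by (i,k) = (0,0), (0,1), (0,2), (1,0), (1,1), (1,2)) is [[6, 6, 18, -3, -3, -9], [-4, -13, -15, 2, -16, 0]].
There the 2×2 minor on rows j ∈ {0, 1}, columns (i,k) ∈ {(0,0), (0,1)} is det [[6, 6], [-4, -13]] = -54 ≠ 0, so this unfolding has rank ≥ 2; CP rank is at least every unfolding rank, so rank(T) ≥ 2. (Unfolding ranks only ever bound the CP rank from below — rank(T) can be strictly larger than all of them — so the matching upper bound has to come from an explicit 2-term decomposition.)
Upper bound — finding two terms. Write S_k = T[:,:,k] for the frontal slices: S₀ = [[6, -4], [-3, 2]], S₁ = [[6, -13], [-3, -16]], S₂ = [[18, -15], [-9, 0]].
If T = a₁ ⊗ b₁ ⊗ c₁ + a₂ ⊗ b₂ ⊗ c₂ then each S_k = c₁[k]·a₁b₁ᵀ + c₂[k]·a₂b₂ᵀ. S₀ and S₁ are linearly independent, so a₁b₁ᵀ and a₂b₂ᵀ must span the same plane of matrices: they are the rank-1 matrices of the form x·S₀ + y·S₁.
det(x·S₀ + y·S₁) is −135·xy − 135·y² = (-135)·(y)(x + y), vanishing at (x:y) = (1:0) and (1:-1).
M₁ = S₀ = [[6, -4], [-3, 2]] = [2, -1][3, -2]ᵀ and M₂ = S₀ − S₁ = [[0, 9], [0, 18]] = 9·[1, 2][0, 1]ᵀ, so take a₁ = [2, -1], b₁ = [3, -2], a₂ = [1, 2], b₂ = [0, 1].
Each slice is an integer combination of E₁ = a₁b₁ᵀ and E₂ = a₂b₂ᵀ: S₀ = E₁, S₁ = E₁ − 9·E₂, S₂ = 3·E₁ − 3·E₂; reading off coefficients, c₁ = [1, 1, 3] and c₂ = [0, -9, -3].
Hence T = [2, -1] ⊗ [3, -2] ⊗ [1, 1, 3] + [1, 2] ⊗ [0, 1] ⊗ [0, -9, -3], so rank(T) ≤ 2.
These bounds meet, so rank(T) = 2.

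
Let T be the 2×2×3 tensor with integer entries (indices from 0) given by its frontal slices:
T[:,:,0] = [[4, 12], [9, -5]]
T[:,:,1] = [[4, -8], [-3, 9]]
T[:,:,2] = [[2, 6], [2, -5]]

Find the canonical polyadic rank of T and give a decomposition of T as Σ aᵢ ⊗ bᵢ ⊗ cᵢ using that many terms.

Lower bound: the mode-3 unfolding of T (rows indexed by k, columns by (i,j) = (0,0), (0,1), (1,0), (1,1)) is [[4, 12, 9, -5], [4, -8, -3, 9], [2, 6, 2, -5]].
There the 3×3 minor on rows k ∈ {0, 1, 2}, columns (i,j) ∈ {(0,0), (0,1), (1,0)} is det [[4, 12, 9], [4, -8, -3], [2, 6, 2]] = 200 ≠ 0, so this unfolding has rank ≥ 3; CP rank is at least every unfolding rank, so rank(T) ≥ 3. (Flattening ranks never certify an upper bound on CP rank; for that we must actually write T with 3 rank-1 terms.)
Upper bound: T is a sum of 3 rank-1 terms, T = [0, 1] ⊗ [1, 1] ⊗ [1, 1, -2] + [1, -1] ⊗ [1, -2] ⊗ [-4, 4, -2] + [2, 1] ⊗ [2, 1] ⊗ [2, 0, 1] (written with every a and b primitive with positive leading entry and the scale carried by c; CP decompositions are not unique, and this one is verified by expanding entrywise), so rank(T) ≤ 3.
These bounds meet, so rank(T) = 3.

rank(T) = 3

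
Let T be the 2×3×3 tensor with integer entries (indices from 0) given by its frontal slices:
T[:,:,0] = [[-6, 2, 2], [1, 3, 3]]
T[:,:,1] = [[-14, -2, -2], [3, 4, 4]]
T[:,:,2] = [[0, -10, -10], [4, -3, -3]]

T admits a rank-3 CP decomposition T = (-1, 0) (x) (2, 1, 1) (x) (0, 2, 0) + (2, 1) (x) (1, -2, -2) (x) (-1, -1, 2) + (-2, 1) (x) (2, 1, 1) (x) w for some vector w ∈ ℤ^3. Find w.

Subtract the known terms from T to get the rank-1 residual R = (-2, 1) (x) (2, 1, 1) (x) w, so R[i,j,k] = a[i]·b[j]·w[k]. Pick indices with nonzero a[0]·b[0] = (-2)·(2) = -4. Only the fibre through (0,0,·) is needed: R[0,0,:] = T[0,0,:] − Σₗ aₗ[0]bₗ[0]cₗ = [-6, -14, 0] − (-1)·(2)·(0, 2, 0) − (2)·(1)·(-1, -1, 2) = [-4, -8, -4]. Then w[k] = R[0,0,k] / -4 for each k, giving w = [-4, -8, -4] / -4 = (1, 2, 1).

w = (1, 2, 1)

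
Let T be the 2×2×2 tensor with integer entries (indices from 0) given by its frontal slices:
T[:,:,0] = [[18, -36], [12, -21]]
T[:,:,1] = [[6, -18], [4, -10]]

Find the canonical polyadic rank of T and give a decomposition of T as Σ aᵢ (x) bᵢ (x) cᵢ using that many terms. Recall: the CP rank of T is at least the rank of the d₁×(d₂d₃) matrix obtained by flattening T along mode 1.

rank(T) = 2

Lower bound: the mode-1 unfolding of T (rows indexed by i, columns by (j,k) = (0,0), (0,1), (1,0), (1,1)) is [[18, 6, -36, -18], [12, 4, -21, -10]].
There the 2×2 minor on rows i ∈ {0, 1}, columns (j,k) ∈ {(0,0), (1,0)} is det [[18, -36], [12, -21]] = 54 ≠ 0, so this unfolding has rank ≥ 2; CP rank is at least every unfolding rank, so rank(T) ≥ 2. (Unfolding ranks only ever bound the CP rank from below — rank(T) can be strictly larger than all of them — so the matching upper bound has to come from an explicit 2-term decomposition.)
Upper bound — finding two terms. Write S_k = T[:,:,k] for the frontal slices: S₀ = [[18, -36], [12, -21]], S₁ = [[6, -18], [4, -10]].
If T = a₁ (x) b₁ (x) c₁ + a₂ (x) b₂ (x) c₂ then each S_k = c₁[k]·a₁b₁ᵀ + c₂[k]·a₂b₂ᵀ. S₀ and S₁ are linearly independent, so a₁b₁ᵀ and a₂b₂ᵀ must span the same plane of matrices: they are the rank-1 matrices of the form x·S₀ + y·S₁.
det(x·S₀ + y·S₁) is 54·x² + 54·xy + 12·y² = 6·(3·x + 2·y)(3·x + y), vanishing at (x:y) = (2:-3) and (1:-3).
M₁ = 2·S₀ − 3·S₁ = [[18, -18], [12, -12]] = 6·(3, 2)(1, -1)ᵀ and M₂ = S₀ − 3·S₁ = [[0, 18], [0, 9]] = 9·(2, 1)(0, 1)ᵀ, so take a₁ = (3, 2), b₁ = (1, -1), a₂ = (2, 1), b₂ = (0, 1).
Each slice is an integer combination of E₁ = a₁b₁ᵀ and E₂ = a₂b₂ᵀ: S₀ = 6·E₁ − 9·E₂, S₁ = 2·E₁ − 6·E₂; reading off coefficients, c₁ = (6, 2) and c₂ = (-9, -6).
Hence T = (3, 2) (x) (1, -1) (x) (6, 2) + (2, 1) (x) (0, 1) (x) (-9, -6), so rank(T) ≤ 2.
These bounds meet, so rank(T) = 2.
Check entry T[1,1,0] = -21: (2)·(-1)·(6) + (1)·(1)·(-9) = -21.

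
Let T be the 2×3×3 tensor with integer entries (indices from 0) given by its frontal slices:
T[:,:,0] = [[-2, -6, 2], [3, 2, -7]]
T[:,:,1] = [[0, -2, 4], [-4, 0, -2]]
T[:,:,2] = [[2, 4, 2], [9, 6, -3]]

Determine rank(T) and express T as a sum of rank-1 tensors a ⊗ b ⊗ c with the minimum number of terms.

rank(T) = 3

Lower bound: the mode-3 unfolding of T (rows indexed by k, columns by (i,j) = (0,0), (0,1), (0,2), (1,0), (1,1), (1,2)) is [[-2, -6, 2, 3, 2, -7], [0, -2, 4, -4, 0, -2], [2, 4, 2, 9, 6, -3]].
There the 3×3 minor on rows k ∈ {0, 1, 2}, columns (i,j) ∈ {(0,0), (0,1), (1,0)} is det [[-2, -6, 3], [0, -2, -4], [2, 4, 9]] = 64 ≠ 0, so this unfolding has rank ≥ 3; CP rank is at least every unfolding rank, so rank(T) ≥ 3. (This is only a lower bound: in general the CP rank may exceed every unfolding rank, so we still need to exhibit 3 rank-1 terms summing to T.)
Upper bound: T is a sum of 3 rank-1 terms, T = [0, 1] ⊗ [2, 1, -1] ⊗ [2, -2, 4] + [1, -1] ⊗ [0, 1, -2] ⊗ [-2, -2, 0] + [2, 1] ⊗ [1, 2, 1] ⊗ [-1, 0, 1] (one valid choice — decompositions are not unique — normalised so each a, b is primitive with positive first nonzero entry; check it by expanding all entries), so rank(T) ≤ 3.
These bounds meet, so rank(T) = 3.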